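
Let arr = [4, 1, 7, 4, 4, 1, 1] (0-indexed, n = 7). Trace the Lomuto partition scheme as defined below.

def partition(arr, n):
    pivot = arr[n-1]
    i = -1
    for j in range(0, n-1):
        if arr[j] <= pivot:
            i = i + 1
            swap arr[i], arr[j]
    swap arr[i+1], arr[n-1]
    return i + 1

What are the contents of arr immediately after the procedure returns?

pivot = arr[6] = 1; i = -1
j=0: arr[0]=4 > 1 → no swap
j=1: arr[1]=1 ≤ 1 → i=0, swap arr[0],arr[1] → [1, 4, 7, 4, 4, 1, 1]
j=2: arr[2]=7 > 1 → no swap
j=3: arr[3]=4 > 1 → no swap
j=4: arr[4]=4 > 1 → no swap
j=5: arr[5]=1 ≤ 1 → i=1, swap arr[1],arr[5] → [1, 1, 7, 4, 4, 4, 1]
final swap arr[2],arr[6] → [1, 1, 1, 4, 4, 4, 7]; return 2

[1, 1, 1, 4, 4, 4, 7]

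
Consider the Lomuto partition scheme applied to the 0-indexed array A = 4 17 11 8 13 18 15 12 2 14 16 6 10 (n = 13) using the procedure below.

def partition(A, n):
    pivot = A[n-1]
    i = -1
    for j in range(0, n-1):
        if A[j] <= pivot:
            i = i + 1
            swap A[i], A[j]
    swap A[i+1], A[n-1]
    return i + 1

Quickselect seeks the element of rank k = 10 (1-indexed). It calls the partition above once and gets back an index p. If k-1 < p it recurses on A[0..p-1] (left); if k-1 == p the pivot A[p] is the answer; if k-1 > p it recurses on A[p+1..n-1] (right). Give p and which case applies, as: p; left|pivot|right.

pivot = A[12] = 10; i = -1
j=0: A[0]=4 ≤ 10 → i=0, swap A[0],A[0] (no change) → 4 17 11 8 13 18 15 12 2 14 16 6 10
j=1: A[1]=17 > 10 → no swap
j=2: A[2]=11 > 10 → no swap
j=3: A[3]=8 ≤ 10 → i=1, swap A[1],A[3] → 4 8 11 17 13 18 15 12 2 14 16 6 10
j=4: A[4]=13 > 10 → no swap
j=5: A[5]=18 > 10 → no swap
j=6: A[6]=15 > 10 → no swap
j=7: A[7]=12 > 10 → no swap
j=8: A[8]=2 ≤ 10 → i=2, swap A[2],A[8] → 4 8 2 17 13 18 15 12 11 14 16 6 10
j=9: A[9]=14 > 10 → no swap
j=10: A[10]=16 > 10 → no swap
j=11: A[11]=6 ≤ 10 → i=3, swap A[3],A[11] → 4 8 2 6 13 18 15 12 11 14 16 17 10
final swap A[4],A[12] → 4 8 2 6 10 18 15 12 11 14 16 17 13; return 4
p = 4; k-1 = 9 > 4 ⇒ right

4; right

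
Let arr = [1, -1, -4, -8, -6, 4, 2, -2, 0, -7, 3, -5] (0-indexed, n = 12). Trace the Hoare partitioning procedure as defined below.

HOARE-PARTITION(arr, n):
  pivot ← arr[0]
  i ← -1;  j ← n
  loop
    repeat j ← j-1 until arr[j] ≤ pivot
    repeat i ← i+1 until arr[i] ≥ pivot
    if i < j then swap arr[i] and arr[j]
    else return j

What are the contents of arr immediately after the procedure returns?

pivot=1
j stops at 11 (-5), i stops at 0 (1); swap ⇒ [-5, -1, -4, -8, -6, 4, 2, -2, 0, -7, 3, 1]
j stops at 9 (-7), i stops at 5 (4); swap ⇒ [-5, -1, -4, -8, -6, -7, 2, -2, 0, 4, 3, 1]
j stops at 8 (0), i stops at 6 (2); swap ⇒ [-5, -1, -4, -8, -6, -7, 0, -2, 2, 4, 3, 1]
j stops at 7, i stops at 8; i≥j ⇒ return 7. arr=[-5, -1, -4, -8, -6, -7, 0, -2, 2, 4, 3, 1]

[-5, -1, -4, -8, -6, -7, 0, -2, 2, 4, 3, 1]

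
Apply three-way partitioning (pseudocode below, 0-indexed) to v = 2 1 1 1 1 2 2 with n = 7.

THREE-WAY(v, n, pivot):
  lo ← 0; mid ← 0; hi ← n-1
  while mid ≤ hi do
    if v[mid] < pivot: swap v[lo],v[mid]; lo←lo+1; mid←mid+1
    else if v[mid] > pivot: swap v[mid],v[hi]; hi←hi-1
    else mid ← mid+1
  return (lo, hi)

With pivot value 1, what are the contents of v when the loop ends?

1 1 1 1 2 2 2

lo=0 mid=0 hi=6
2>1: swap(0,6), hi=5 ⇒ 2 1 1 1 1 2 2
2>1: swap(0,5), hi=4 ⇒ 2 1 1 1 1 2 2
2>1: swap(0,4), hi=3 ⇒ 1 1 1 1 2 2 2
1=1: mid=1
1=1: mid=2
1=1: mid=3
1=1: mid=4
done. lo=0 hi=3; v=1 1 1 1 2 2 2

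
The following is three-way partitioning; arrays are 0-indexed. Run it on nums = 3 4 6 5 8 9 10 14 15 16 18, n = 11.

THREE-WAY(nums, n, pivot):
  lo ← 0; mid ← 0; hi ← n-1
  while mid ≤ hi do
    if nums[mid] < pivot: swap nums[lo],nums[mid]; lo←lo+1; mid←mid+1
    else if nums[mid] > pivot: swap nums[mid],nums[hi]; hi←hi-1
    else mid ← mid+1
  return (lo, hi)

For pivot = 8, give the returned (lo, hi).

(4, 4)

pivot = 8; lo=0, mid=0, hi=10
nums[mid]=3<8: swap nums[0],nums[0]; lo=1,mid=1 → 3 4 6 5 8 9 10 14 15 16 18
nums[mid]=4<8: swap nums[1],nums[1]; lo=2,mid=2 → 3 4 6 5 8 9 10 14 15 16 18
nums[mid]=6<8: swap nums[2],nums[2]; lo=3,mid=3 → 3 4 6 5 8 9 10 14 15 16 18
nums[mid]=5<8: swap nums[3],nums[3]; lo=4,mid=4 → 3 4 6 5 8 9 10 14 15 16 18
nums[mid]=8=8: mid=5
nums[mid]=9>8: swap nums[5],nums[10]; hi=9 → 3 4 6 5 8 18 10 14 15 16 9
nums[mid]=18>8: swap nums[5],nums[9]; hi=8 → 3 4 6 5 8 16 10 14 15 18 9
nums[mid]=16>8: swap nums[5],nums[8]; hi=7 → 3 4 6 5 8 15 10 14 16 18 9
nums[mid]=15>8: swap nums[5],nums[7]; hi=6 → 3 4 6 5 8 14 10 15 16 18 9
nums[mid]=14>8: swap nums[5],nums[6]; hi=5 → 3 4 6 5 8 10 14 15 16 18 9
nums[mid]=10>8: swap nums[5],nums[5]; hi=4 → 3 4 6 5 8 10 14 15 16 18 9
end: lo=4, hi=4; nums = 3 4 6 5 8 10 14 15 16 18 9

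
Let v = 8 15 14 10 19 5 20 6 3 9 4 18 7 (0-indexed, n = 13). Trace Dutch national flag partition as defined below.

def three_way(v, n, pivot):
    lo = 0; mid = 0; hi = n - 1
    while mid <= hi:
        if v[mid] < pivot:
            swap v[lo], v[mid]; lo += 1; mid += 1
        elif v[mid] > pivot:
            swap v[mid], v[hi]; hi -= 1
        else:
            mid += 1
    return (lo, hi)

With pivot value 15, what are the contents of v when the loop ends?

8 14 10 7 5 4 6 3 9 15 18 20 19

lo=0 mid=0 hi=12
8<15: swap(0,0), lo=1 mid=1 ⇒ 8 15 14 10 19 5 20 6 3 9 4 18 7
15=15: mid=2
14<15: swap(1,2), lo=2 mid=3 ⇒ 8 14 15 10 19 5 20 6 3 9 4 18 7
10<15: swap(2,3), lo=3 mid=4 ⇒ 8 14 10 15 19 5 20 6 3 9 4 18 7
19>15: swap(4,12), hi=11 ⇒ 8 14 10 15 7 5 20 6 3 9 4 18 19
7<15: swap(3,4), lo=4 mid=5 ⇒ 8 14 10 7 15 5 20 6 3 9 4 18 19
5<15: swap(4,5), lo=5 mid=6 ⇒ 8 14 10 7 5 15 20 6 3 9 4 18 19
20>15: swap(6,11), hi=10 ⇒ 8 14 10 7 5 15 18 6 3 9 4 20 19
18>15: swap(6,10), hi=9 ⇒ 8 14 10 7 5 15 4 6 3 9 18 20 19
4<15: swap(5,6), lo=6 mid=7 ⇒ 8 14 10 7 5 4 15 6 3 9 18 20 19
6<15: swap(6,7), lo=7 mid=8 ⇒ 8 14 10 7 5 4 6 15 3 9 18 20 19
3<15: swap(7,8), lo=8 mid=9 ⇒ 8 14 10 7 5 4 6 3 15 9 18 20 19
9<15: swap(8,9), lo=9 mid=10 ⇒ 8 14 10 7 5 4 6 3 9 15 18 20 19
done. lo=9 hi=9; v=8 14 10 7 5 4 6 3 9 15 18 20 19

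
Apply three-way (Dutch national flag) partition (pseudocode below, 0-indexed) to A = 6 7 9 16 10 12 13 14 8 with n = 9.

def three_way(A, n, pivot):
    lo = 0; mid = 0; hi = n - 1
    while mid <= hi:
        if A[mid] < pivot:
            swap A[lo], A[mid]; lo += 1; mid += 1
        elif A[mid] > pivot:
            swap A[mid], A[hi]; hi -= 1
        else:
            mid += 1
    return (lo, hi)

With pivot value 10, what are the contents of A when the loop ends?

6 7 9 8 10 13 14 12 16

pivot = 10; lo=0, mid=0, hi=8
A[mid]=6<10: swap A[0],A[0]; lo=1,mid=1 → 6 7 9 16 10 12 13 14 8
A[mid]=7<10: swap A[1],A[1]; lo=2,mid=2 → 6 7 9 16 10 12 13 14 8
A[mid]=9<10: swap A[2],A[2]; lo=3,mid=3 → 6 7 9 16 10 12 13 14 8
A[mid]=16>10: swap A[3],A[8]; hi=7 → 6 7 9 8 10 12 13 14 16
A[mid]=8<10: swap A[3],A[3]; lo=4,mid=4 → 6 7 9 8 10 12 13 14 16
A[mid]=10=10: mid=5
A[mid]=12>10: swap A[5],A[7]; hi=6 → 6 7 9 8 10 14 13 12 16
A[mid]=14>10: swap A[5],A[6]; hi=5 → 6 7 9 8 10 13 14 12 16
A[mid]=13>10: swap A[5],A[5]; hi=4 → 6 7 9 8 10 13 14 12 16
end: lo=4, hi=4; A = 6 7 9 8 10 13 14 12 16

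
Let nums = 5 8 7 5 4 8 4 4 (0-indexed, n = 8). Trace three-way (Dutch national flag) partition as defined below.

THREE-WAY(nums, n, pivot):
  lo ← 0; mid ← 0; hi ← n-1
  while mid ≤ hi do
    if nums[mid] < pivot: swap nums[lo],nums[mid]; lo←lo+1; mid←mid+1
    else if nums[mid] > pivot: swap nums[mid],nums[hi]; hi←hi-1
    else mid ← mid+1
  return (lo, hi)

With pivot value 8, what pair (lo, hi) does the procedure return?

(6, 7)

pivot = 8; lo=0, mid=0, hi=7
nums[mid]=5<8: swap nums[0],nums[0]; lo=1,mid=1 → 5 8 7 5 4 8 4 4
nums[mid]=8=8: mid=2
nums[mid]=7<8: swap nums[1],nums[2]; lo=2,mid=3 → 5 7 8 5 4 8 4 4
nums[mid]=5<8: swap nums[2],nums[3]; lo=3,mid=4 → 5 7 5 8 4 8 4 4
nums[mid]=4<8: swap nums[3],nums[4]; lo=4,mid=5 → 5 7 5 4 8 8 4 4
nums[mid]=8=8: mid=6
nums[mid]=4<8: swap nums[4],nums[6]; lo=5,mid=7 → 5 7 5 4 4 8 8 4
nums[mid]=4<8: swap nums[5],nums[7]; lo=6,mid=8 → 5 7 5 4 4 4 8 8
end: lo=6, hi=7; nums = 5 7 5 4 4 4 8 8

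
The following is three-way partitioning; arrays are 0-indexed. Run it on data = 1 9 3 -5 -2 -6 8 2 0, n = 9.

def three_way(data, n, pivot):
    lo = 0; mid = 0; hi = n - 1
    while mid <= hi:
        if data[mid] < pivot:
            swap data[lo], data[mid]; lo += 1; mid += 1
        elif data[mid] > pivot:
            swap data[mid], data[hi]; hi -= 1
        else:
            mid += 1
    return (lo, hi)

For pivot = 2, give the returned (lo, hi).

(5, 5)

lo=0 mid=0 hi=8
1<2: swap(0,0), lo=1 mid=1 ⇒ 1 9 3 -5 -2 -6 8 2 0
9>2: swap(1,8), hi=7 ⇒ 1 0 3 -5 -2 -6 8 2 9
0<2: swap(1,1), lo=2 mid=2 ⇒ 1 0 3 -5 -2 -6 8 2 9
3>2: swap(2,7), hi=6 ⇒ 1 0 2 -5 -2 -6 8 3 9
2=2: mid=3
-5<2: swap(2,3), lo=3 mid=4 ⇒ 1 0 -5 2 -2 -6 8 3 9
-2<2: swap(3,4), lo=4 mid=5 ⇒ 1 0 -5 -2 2 -6 8 3 9
-6<2: swap(4,5), lo=5 mid=6 ⇒ 1 0 -5 -2 -6 2 8 3 9
8>2: swap(6,6), hi=5 ⇒ 1 0 -5 -2 -6 2 8 3 9
done. lo=5 hi=5; data=1 0 -5 -2 -6 2 8 3 9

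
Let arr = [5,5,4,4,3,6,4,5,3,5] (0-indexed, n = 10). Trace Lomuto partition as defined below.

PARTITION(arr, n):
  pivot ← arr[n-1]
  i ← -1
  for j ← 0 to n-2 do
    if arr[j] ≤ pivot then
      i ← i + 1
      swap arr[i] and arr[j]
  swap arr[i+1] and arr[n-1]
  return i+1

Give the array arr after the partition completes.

pivot=5, i=-1
j=0: 5≤5, i=0, swap(0,0) ⇒ [5,5,4,4,3,6,4,5,3,5]
j=1: 5≤5, i=1, swap(1,1) ⇒ [5,5,4,4,3,6,4,5,3,5]
j=2: 4≤5, i=2, swap(2,2) ⇒ [5,5,4,4,3,6,4,5,3,5]
j=3: 4≤5, i=3, swap(3,3) ⇒ [5,5,4,4,3,6,4,5,3,5]
j=4: 3≤5, i=4, swap(4,4) ⇒ [5,5,4,4,3,6,4,5,3,5]
j=5: 6>5, skip
j=6: 4≤5, i=5, swap(5,6) ⇒ [5,5,4,4,3,4,6,5,3,5]
j=7: 5≤5, i=6, swap(6,7) ⇒ [5,5,4,4,3,4,5,6,3,5]
j=8: 3≤5, i=7, swap(7,8) ⇒ [5,5,4,4,3,4,5,3,6,5]
swap(8,9) ⇒ [5,5,4,4,3,4,5,3,5,6]; return 8

[5,5,4,4,3,4,5,3,5,6]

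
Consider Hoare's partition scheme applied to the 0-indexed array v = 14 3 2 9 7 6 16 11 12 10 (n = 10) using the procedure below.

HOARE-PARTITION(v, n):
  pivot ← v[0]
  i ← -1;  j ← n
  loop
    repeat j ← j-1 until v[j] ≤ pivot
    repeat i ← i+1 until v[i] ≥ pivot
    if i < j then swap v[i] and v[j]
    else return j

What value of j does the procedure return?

pivot = v[0] = 14; i = -1, j = 10
j→9 (v[9]=10≤14), i→0 (v[0]=14≥14); i<j, swap → 10 3 2 9 7 6 16 11 12 14
j→8 (v[8]=12≤14), i→6 (v[6]=16≥14); i<j, swap → 10 3 2 9 7 6 12 11 16 14
j→7, i→8; i≥j, return j=7. v = 10 3 2 9 7 6 12 11 16 14

7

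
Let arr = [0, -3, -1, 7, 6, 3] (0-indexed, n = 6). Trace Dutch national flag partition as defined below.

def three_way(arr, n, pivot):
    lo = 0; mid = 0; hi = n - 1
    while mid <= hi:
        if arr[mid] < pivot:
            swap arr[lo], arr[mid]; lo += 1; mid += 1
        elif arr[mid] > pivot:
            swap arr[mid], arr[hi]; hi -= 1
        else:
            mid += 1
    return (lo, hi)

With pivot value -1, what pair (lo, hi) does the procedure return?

(1, 1)

lo=0 mid=0 hi=5
0>-1: swap(0,5), hi=4 ⇒ [3, -3, -1, 7, 6, 0]
3>-1: swap(0,4), hi=3 ⇒ [6, -3, -1, 7, 3, 0]
6>-1: swap(0,3), hi=2 ⇒ [7, -3, -1, 6, 3, 0]
7>-1: swap(0,2), hi=1 ⇒ [-1, -3, 7, 6, 3, 0]
-1=-1: mid=1
-3<-1: swap(0,1), lo=1 mid=2 ⇒ [-3, -1, 7, 6, 3, 0]
done. lo=1 hi=1; arr=[-3, -1, 7, 6, 3, 0]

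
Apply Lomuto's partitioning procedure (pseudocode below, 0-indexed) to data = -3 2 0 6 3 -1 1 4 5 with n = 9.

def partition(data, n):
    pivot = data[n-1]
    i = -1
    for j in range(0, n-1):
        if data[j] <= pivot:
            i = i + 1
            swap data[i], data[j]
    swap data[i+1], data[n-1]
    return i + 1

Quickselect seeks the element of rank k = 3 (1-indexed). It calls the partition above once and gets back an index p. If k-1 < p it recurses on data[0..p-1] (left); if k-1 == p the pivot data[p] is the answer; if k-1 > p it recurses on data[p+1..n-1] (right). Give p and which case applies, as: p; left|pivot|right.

7; left

pivot = data[8] = 5; i = -1
j=0: data[0]=-3 ≤ 5 → i=0, swap data[0],data[0] (no change) → -3 2 0 6 3 -1 1 4 5
j=1: data[1]=2 ≤ 5 → i=1, swap data[1],data[1] (no change) → -3 2 0 6 3 -1 1 4 5
j=2: data[2]=0 ≤ 5 → i=2, swap data[2],data[2] (no change) → -3 2 0 6 3 -1 1 4 5
j=3: data[3]=6 > 5 → no swap
j=4: data[4]=3 ≤ 5 → i=3, swap data[3],data[4] → -3 2 0 3 6 -1 1 4 5
j=5: data[5]=-1 ≤ 5 → i=4, swap data[4],data[5] → -3 2 0 3 -1 6 1 4 5
j=6: data[6]=1 ≤ 5 → i=5, swap data[5],data[6] → -3 2 0 3 -1 1 6 4 5
j=7: data[7]=4 ≤ 5 → i=6, swap data[6],data[7] → -3 2 0 3 -1 1 4 6 5
final swap data[7],data[8] → -3 2 0 3 -1 1 4 5 6; return 7
p = 7; k-1 = 2 < 7 ⇒ left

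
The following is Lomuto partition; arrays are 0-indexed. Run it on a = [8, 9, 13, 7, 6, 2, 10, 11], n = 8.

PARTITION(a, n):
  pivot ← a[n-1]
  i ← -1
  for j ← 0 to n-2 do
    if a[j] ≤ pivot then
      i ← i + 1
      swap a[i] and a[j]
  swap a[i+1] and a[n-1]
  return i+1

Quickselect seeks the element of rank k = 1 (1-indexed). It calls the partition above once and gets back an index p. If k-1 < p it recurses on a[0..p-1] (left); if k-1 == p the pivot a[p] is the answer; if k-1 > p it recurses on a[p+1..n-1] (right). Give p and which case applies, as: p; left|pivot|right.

6; left

pivot = a[7] = 11; i = -1
j=0: a[0]=8 ≤ 11 → i=0, swap a[0],a[0] (no change) → [8, 9, 13, 7, 6, 2, 10, 11]
j=1: a[1]=9 ≤ 11 → i=1, swap a[1],a[1] (no change) → [8, 9, 13, 7, 6, 2, 10, 11]
j=2: a[2]=13 > 11 → no swap
j=3: a[3]=7 ≤ 11 → i=2, swap a[2],a[3] → [8, 9, 7, 13, 6, 2, 10, 11]
j=4: a[4]=6 ≤ 11 → i=3, swap a[3],a[4] → [8, 9, 7, 6, 13, 2, 10, 11]
j=5: a[5]=2 ≤ 11 → i=4, swap a[4],a[5] → [8, 9, 7, 6, 2, 13, 10, 11]
j=6: a[6]=10 ≤ 11 → i=5, swap a[5],a[6] → [8, 9, 7, 6, 2, 10, 13, 11]
final swap a[6],a[7] → [8, 9, 7, 6, 2, 10, 11, 13]; return 6
p = 6; k-1 = 0 < 6 ⇒ left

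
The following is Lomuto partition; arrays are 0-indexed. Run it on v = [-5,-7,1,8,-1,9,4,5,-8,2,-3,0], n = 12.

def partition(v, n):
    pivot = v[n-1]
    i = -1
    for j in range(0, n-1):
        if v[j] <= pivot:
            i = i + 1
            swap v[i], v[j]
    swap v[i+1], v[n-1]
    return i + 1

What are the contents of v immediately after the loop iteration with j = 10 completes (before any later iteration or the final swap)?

pivot = v[11] = 0; i = -1
j=0: v[0]=-5 ≤ 0 → i=0, swap v[0],v[0] (no change) → [-5,-7,1,8,-1,9,4,5,-8,2,-3,0]
j=1: v[1]=-7 ≤ 0 → i=1, swap v[1],v[1] (no change) → [-5,-7,1,8,-1,9,4,5,-8,2,-3,0]
j=2: v[2]=1 > 0 → no swap
j=3: v[3]=8 > 0 → no swap
j=4: v[4]=-1 ≤ 0 → i=2, swap v[2],v[4] → [-5,-7,-1,8,1,9,4,5,-8,2,-3,0]
j=5: v[5]=9 > 0 → no swap
j=6: v[6]=4 > 0 → no swap
j=7: v[7]=5 > 0 → no swap
j=8: v[8]=-8 ≤ 0 → i=3, swap v[3],v[8] → [-5,-7,-1,-8,1,9,4,5,8,2,-3,0]
j=9: v[9]=2 > 0 → no swap
j=10: v[10]=-3 ≤ 0 → i=4, swap v[4],v[10] → [-5,-7,-1,-8,-3,9,4,5,8,2,1,0]
(after j=10) v = [-5,-7,-1,-8,-3,9,4,5,8,2,1,0]

[-5,-7,-1,-8,-3,9,4,5,8,2,1,0]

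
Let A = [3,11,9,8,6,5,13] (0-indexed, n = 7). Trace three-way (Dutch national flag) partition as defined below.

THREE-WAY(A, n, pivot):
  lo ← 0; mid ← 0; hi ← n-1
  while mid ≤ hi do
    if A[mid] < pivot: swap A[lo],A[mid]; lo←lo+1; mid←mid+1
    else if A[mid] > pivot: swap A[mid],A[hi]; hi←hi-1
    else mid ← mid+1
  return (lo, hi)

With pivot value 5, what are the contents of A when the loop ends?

[3,5,8,6,9,13,11]

pivot = 5; lo=0, mid=0, hi=6
A[mid]=3<5: swap A[0],A[0]; lo=1,mid=1 → [3,11,9,8,6,5,13]
A[mid]=11>5: swap A[1],A[6]; hi=5 → [3,13,9,8,6,5,11]
A[mid]=13>5: swap A[1],A[5]; hi=4 → [3,5,9,8,6,13,11]
A[mid]=5=5: mid=2
A[mid]=9>5: swap A[2],A[4]; hi=3 → [3,5,6,8,9,13,11]
A[mid]=6>5: swap A[2],A[3]; hi=2 → [3,5,8,6,9,13,11]
A[mid]=8>5: swap A[2],A[2]; hi=1 → [3,5,8,6,9,13,11]
end: lo=1, hi=1; A = [3,5,8,6,9,13,11]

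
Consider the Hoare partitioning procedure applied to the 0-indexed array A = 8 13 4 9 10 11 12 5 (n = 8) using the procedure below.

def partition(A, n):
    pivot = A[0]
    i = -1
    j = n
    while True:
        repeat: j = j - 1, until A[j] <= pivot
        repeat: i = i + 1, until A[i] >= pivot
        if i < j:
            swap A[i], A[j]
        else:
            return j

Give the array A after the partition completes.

pivot=8
j stops at 7 (5), i stops at 0 (8); swap ⇒ 5 13 4 9 10 11 12 8
j stops at 2 (4), i stops at 1 (13); swap ⇒ 5 4 13 9 10 11 12 8
j stops at 1, i stops at 2; i≥j ⇒ return 1. A=5 4 13 9 10 11 12 8

5 4 13 9 10 11 12 8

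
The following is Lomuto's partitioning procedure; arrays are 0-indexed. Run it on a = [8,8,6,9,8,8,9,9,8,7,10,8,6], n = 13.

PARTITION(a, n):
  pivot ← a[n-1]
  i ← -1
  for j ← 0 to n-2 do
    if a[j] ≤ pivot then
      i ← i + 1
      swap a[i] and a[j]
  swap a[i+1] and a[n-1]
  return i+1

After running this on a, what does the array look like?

[6,6,8,9,8,8,9,9,8,7,10,8,8]

pivot=6, i=-1
j=0: 8>6, skip
j=1: 8>6, skip
j=2: 6≤6, i=0, swap(0,2) ⇒ [6,8,8,9,8,8,9,9,8,7,10,8,6]
j=3: 9>6, skip
j=4: 8>6, skip
j=5: 8>6, skip
j=6: 9>6, skip
j=7: 9>6, skip
j=8: 8>6, skip
j=9: 7>6, skip
j=10: 10>6, skip
j=11: 8>6, skip
swap(1,12) ⇒ [6,6,8,9,8,8,9,9,8,7,10,8,8]; return 1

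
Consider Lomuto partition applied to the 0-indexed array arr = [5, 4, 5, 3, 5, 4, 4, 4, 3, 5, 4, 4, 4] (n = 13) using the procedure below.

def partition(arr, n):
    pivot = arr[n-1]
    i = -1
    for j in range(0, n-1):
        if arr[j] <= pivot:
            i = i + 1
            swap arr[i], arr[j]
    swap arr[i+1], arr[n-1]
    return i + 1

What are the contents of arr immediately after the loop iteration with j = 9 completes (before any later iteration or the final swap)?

pivot = arr[12] = 4; i = -1
j=0: arr[0]=5 > 4 → no swap
j=1: arr[1]=4 ≤ 4 → i=0, swap arr[0],arr[1] → [4, 5, 5, 3, 5, 4, 4, 4, 3, 5, 4, 4, 4]
j=2: arr[2]=5 > 4 → no swap
j=3: arr[3]=3 ≤ 4 → i=1, swap arr[1],arr[3] → [4, 3, 5, 5, 5, 4, 4, 4, 3, 5, 4, 4, 4]
j=4: arr[4]=5 > 4 → no swap
j=5: arr[5]=4 ≤ 4 → i=2, swap arr[2],arr[5] → [4, 3, 4, 5, 5, 5, 4, 4, 3, 5, 4, 4, 4]
j=6: arr[6]=4 ≤ 4 → i=3, swap arr[3],arr[6] → [4, 3, 4, 4, 5, 5, 5, 4, 3, 5, 4, 4, 4]
j=7: arr[7]=4 ≤ 4 → i=4, swap arr[4],arr[7] → [4, 3, 4, 4, 4, 5, 5, 5, 3, 5, 4, 4, 4]
j=8: arr[8]=3 ≤ 4 → i=5, swap arr[5],arr[8] → [4, 3, 4, 4, 4, 3, 5, 5, 5, 5, 4, 4, 4]
j=9: arr[9]=5 > 4 → no swap
(after j=9) arr = [4, 3, 4, 4, 4, 3, 5, 5, 5, 5, 4, 4, 4]

[4, 3, 4, 4, 4, 3, 5, 5, 5, 5, 4, 4, 4]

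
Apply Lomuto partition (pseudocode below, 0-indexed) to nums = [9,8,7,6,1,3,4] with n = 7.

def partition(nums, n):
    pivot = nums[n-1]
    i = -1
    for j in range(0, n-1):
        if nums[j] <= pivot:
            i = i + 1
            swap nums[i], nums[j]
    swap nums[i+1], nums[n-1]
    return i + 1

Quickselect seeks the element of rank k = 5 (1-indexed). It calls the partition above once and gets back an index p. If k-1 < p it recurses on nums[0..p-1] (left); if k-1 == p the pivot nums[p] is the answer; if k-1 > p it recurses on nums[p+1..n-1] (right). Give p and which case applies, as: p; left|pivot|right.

2; right

pivot = nums[6] = 4; i = -1
j=0: nums[0]=9 > 4 → no swap
j=1: nums[1]=8 > 4 → no swap
j=2: nums[2]=7 > 4 → no swap
j=3: nums[3]=6 > 4 → no swap
j=4: nums[4]=1 ≤ 4 → i=0, swap nums[0],nums[4] → [1,8,7,6,9,3,4]
j=5: nums[5]=3 ≤ 4 → i=1, swap nums[1],nums[5] → [1,3,7,6,9,8,4]
final swap nums[2],nums[6] → [1,3,4,6,9,8,7]; return 2
p = 2; k-1 = 4 > 2 ⇒ right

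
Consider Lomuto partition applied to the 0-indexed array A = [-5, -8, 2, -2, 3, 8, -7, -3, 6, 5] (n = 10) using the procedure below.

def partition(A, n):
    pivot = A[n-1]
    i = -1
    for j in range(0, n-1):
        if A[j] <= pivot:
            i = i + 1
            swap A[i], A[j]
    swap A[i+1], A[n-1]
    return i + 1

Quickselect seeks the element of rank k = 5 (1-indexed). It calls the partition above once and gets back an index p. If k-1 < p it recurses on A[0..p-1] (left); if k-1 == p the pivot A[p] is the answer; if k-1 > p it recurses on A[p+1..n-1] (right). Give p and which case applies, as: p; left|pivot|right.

7; left

pivot=5, i=-1
j=0: -5≤5, i=0, swap(0,0) ⇒ [-5, -8, 2, -2, 3, 8, -7, -3, 6, 5]
j=1: -8≤5, i=1, swap(1,1) ⇒ [-5, -8, 2, -2, 3, 8, -7, -3, 6, 5]
j=2: 2≤5, i=2, swap(2,2) ⇒ [-5, -8, 2, -2, 3, 8, -7, -3, 6, 5]
j=3: -2≤5, i=3, swap(3,3) ⇒ [-5, -8, 2, -2, 3, 8, -7, -3, 6, 5]
j=4: 3≤5, i=4, swap(4,4) ⇒ [-5, -8, 2, -2, 3, 8, -7, -3, 6, 5]
j=5: 8>5, skip
j=6: -7≤5, i=5, swap(5,6) ⇒ [-5, -8, 2, -2, 3, -7, 8, -3, 6, 5]
j=7: -3≤5, i=6, swap(6,7) ⇒ [-5, -8, 2, -2, 3, -7, -3, 8, 6, 5]
j=8: 6>5, skip
swap(7,9) ⇒ [-5, -8, 2, -2, 3, -7, -3, 5, 6, 8]; return 7
p = 7; k-1 = 4 < 7 ⇒ left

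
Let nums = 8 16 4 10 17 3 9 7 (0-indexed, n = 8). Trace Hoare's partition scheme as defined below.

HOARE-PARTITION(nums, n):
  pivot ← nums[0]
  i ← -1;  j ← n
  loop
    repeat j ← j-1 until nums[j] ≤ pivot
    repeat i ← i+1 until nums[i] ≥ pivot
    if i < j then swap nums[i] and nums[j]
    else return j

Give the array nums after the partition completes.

pivot = nums[0] = 8; i = -1, j = 8
j→7 (nums[7]=7≤8), i→0 (nums[0]=8≥8); i<j, swap → 7 16 4 10 17 3 9 8
j→5 (nums[5]=3≤8), i→1 (nums[1]=16≥8); i<j, swap → 7 3 4 10 17 16 9 8
j→2, i→3; i≥j, return j=2. nums = 7 3 4 10 17 16 9 8

7 3 4 10 17 16 9 8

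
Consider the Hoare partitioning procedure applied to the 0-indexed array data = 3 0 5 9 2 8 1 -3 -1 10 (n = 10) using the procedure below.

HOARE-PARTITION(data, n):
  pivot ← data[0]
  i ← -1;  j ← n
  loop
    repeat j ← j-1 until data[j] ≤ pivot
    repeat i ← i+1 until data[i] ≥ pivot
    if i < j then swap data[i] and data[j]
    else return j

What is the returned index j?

4

pivot = data[0] = 3; i = -1, j = 10
j→8 (data[8]=-1≤3), i→0 (data[0]=3≥3); i<j, swap → -1 0 5 9 2 8 1 -3 3 10
j→7 (data[7]=-3≤3), i→2 (data[2]=5≥3); i<j, swap → -1 0 -3 9 2 8 1 5 3 10
j→6 (data[6]=1≤3), i→3 (data[3]=9≥3); i<j, swap → -1 0 -3 1 2 8 9 5 3 10
j→4, i→5; i≥j, return j=4. data = -1 0 -3 1 2 8 9 5 3 10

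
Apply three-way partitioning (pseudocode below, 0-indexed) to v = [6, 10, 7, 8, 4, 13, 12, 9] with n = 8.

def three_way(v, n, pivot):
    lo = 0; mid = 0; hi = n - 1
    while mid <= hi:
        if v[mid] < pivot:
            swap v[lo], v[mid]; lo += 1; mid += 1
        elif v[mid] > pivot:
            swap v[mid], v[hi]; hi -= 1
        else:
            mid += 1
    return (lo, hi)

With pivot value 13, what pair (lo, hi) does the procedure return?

(7, 7)

lo=0 mid=0 hi=7
6<13: swap(0,0), lo=1 mid=1 ⇒ [6, 10, 7, 8, 4, 13, 12, 9]
10<13: swap(1,1), lo=2 mid=2 ⇒ [6, 10, 7, 8, 4, 13, 12, 9]
7<13: swap(2,2), lo=3 mid=3 ⇒ [6, 10, 7, 8, 4, 13, 12, 9]
8<13: swap(3,3), lo=4 mid=4 ⇒ [6, 10, 7, 8, 4, 13, 12, 9]
4<13: swap(4,4), lo=5 mid=5 ⇒ [6, 10, 7, 8, 4, 13, 12, 9]
13=13: mid=6
12<13: swap(5,6), lo=6 mid=7 ⇒ [6, 10, 7, 8, 4, 12, 13, 9]
9<13: swap(6,7), lo=7 mid=8 ⇒ [6, 10, 7, 8, 4, 12, 9, 13]
done. lo=7 hi=7; v=[6, 10, 7, 8, 4, 12, 9, 13]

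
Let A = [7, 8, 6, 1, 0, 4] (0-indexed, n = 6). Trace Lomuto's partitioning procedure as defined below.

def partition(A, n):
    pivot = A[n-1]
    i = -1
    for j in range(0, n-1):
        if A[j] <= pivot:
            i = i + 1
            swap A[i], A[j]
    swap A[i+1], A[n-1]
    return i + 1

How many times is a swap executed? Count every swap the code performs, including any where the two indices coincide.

3

pivot=4, i=-1
j=0: 7>4, skip
j=1: 8>4, skip
j=2: 6>4, skip
j=3: 1≤4, i=0, swap(0,3) ⇒ [1, 8, 6, 7, 0, 4]
j=4: 0≤4, i=1, swap(1,4) ⇒ [1, 0, 6, 7, 8, 4]
swap(2,5) ⇒ [1, 0, 4, 7, 8, 6]; return 2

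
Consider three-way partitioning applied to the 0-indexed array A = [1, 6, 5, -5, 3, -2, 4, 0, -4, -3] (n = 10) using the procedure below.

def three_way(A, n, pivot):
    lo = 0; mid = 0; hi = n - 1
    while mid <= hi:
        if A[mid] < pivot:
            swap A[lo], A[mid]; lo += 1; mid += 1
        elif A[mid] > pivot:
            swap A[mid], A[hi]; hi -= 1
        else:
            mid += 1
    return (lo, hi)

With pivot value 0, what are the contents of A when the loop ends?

[-3, -4, -5, -2, 0, 4, 3, 5, 6, 1]

lo=0 mid=0 hi=9
1>0: swap(0,9), hi=8 ⇒ [-3, 6, 5, -5, 3, -2, 4, 0, -4, 1]
-3<0: swap(0,0), lo=1 mid=1 ⇒ [-3, 6, 5, -5, 3, -2, 4, 0, -4, 1]
6>0: swap(1,8), hi=7 ⇒ [-3, -4, 5, -5, 3, -2, 4, 0, 6, 1]
-4<0: swap(1,1), lo=2 mid=2 ⇒ [-3, -4, 5, -5, 3, -2, 4, 0, 6, 1]
5>0: swap(2,7), hi=6 ⇒ [-3, -4, 0, -5, 3, -2, 4, 5, 6, 1]
0=0: mid=3
-5<0: swap(2,3), lo=3 mid=4 ⇒ [-3, -4, -5, 0, 3, -2, 4, 5, 6, 1]
3>0: swap(4,6), hi=5 ⇒ [-3, -4, -5, 0, 4, -2, 3, 5, 6, 1]
4>0: swap(4,5), hi=4 ⇒ [-3, -4, -5, 0, -2, 4, 3, 5, 6, 1]
-2<0: swap(3,4), lo=4 mid=5 ⇒ [-3, -4, -5, -2, 0, 4, 3, 5, 6, 1]
done. lo=4 hi=4; A=[-3, -4, -5, -2, 0, 4, 3, 5, 6, 1]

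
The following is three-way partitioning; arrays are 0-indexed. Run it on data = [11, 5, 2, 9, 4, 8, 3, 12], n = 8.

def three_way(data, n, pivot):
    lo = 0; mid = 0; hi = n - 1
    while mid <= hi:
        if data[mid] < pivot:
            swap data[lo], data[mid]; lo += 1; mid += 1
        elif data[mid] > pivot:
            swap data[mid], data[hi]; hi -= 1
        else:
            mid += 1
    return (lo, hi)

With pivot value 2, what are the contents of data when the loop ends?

[2, 5, 9, 4, 8, 3, 12, 11]

pivot = 2; lo=0, mid=0, hi=7
data[mid]=11>2: swap data[0],data[7]; hi=6 → [12, 5, 2, 9, 4, 8, 3, 11]
data[mid]=12>2: swap data[0],data[6]; hi=5 → [3, 5, 2, 9, 4, 8, 12, 11]
data[mid]=3>2: swap data[0],data[5]; hi=4 → [8, 5, 2, 9, 4, 3, 12, 11]
data[mid]=8>2: swap data[0],data[4]; hi=3 → [4, 5, 2, 9, 8, 3, 12, 11]
data[mid]=4>2: swap data[0],data[3]; hi=2 → [9, 5, 2, 4, 8, 3, 12, 11]
data[mid]=9>2: swap data[0],data[2]; hi=1 → [2, 5, 9, 4, 8, 3, 12, 11]
data[mid]=2=2: mid=1
data[mid]=5>2: swap data[1],data[1]; hi=0 → [2, 5, 9, 4, 8, 3, 12, 11]
end: lo=0, hi=0; data = [2, 5, 9, 4, 8, 3, 12, 11]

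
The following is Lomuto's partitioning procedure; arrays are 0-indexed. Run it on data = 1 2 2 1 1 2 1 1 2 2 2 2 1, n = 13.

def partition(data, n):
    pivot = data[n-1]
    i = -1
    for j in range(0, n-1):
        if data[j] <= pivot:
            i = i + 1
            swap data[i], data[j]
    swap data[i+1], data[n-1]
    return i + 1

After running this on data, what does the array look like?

1 1 1 1 1 1 2 2 2 2 2 2 2

pivot = data[12] = 1; i = -1
j=0: data[0]=1 ≤ 1 → i=0, swap data[0],data[0] (no change) → 1 2 2 1 1 2 1 1 2 2 2 2 1
j=1: data[1]=2 > 1 → no swap
j=2: data[2]=2 > 1 → no swap
j=3: data[3]=1 ≤ 1 → i=1, swap data[1],data[3] → 1 1 2 2 1 2 1 1 2 2 2 2 1
j=4: data[4]=1 ≤ 1 → i=2, swap data[2],data[4] → 1 1 1 2 2 2 1 1 2 2 2 2 1
j=5: data[5]=2 > 1 → no swap
j=6: data[6]=1 ≤ 1 → i=3, swap data[3],data[6] → 1 1 1 1 2 2 2 1 2 2 2 2 1
j=7: data[7]=1 ≤ 1 → i=4, swap data[4],data[7] → 1 1 1 1 1 2 2 2 2 2 2 2 1
j=8: data[8]=2 > 1 → no swap
j=9: data[9]=2 > 1 → no swap
j=10: data[10]=2 > 1 → no swap
j=11: data[11]=2 > 1 → no swap
final swap data[5],data[12] → 1 1 1 1 1 1 2 2 2 2 2 2 2; return 5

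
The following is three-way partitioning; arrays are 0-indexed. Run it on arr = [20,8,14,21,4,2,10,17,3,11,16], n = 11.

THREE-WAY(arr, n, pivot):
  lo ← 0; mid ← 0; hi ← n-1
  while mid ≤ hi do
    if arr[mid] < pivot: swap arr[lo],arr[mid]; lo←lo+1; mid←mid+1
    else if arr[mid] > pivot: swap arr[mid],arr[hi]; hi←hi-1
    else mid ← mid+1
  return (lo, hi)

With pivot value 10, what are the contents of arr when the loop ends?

lo=0 mid=0 hi=10
20>10: swap(0,10), hi=9 ⇒ [16,8,14,21,4,2,10,17,3,11,20]
16>10: swap(0,9), hi=8 ⇒ [11,8,14,21,4,2,10,17,3,16,20]
11>10: swap(0,8), hi=7 ⇒ [3,8,14,21,4,2,10,17,11,16,20]
3<10: swap(0,0), lo=1 mid=1 ⇒ [3,8,14,21,4,2,10,17,11,16,20]
8<10: swap(1,1), lo=2 mid=2 ⇒ [3,8,14,21,4,2,10,17,11,16,20]
14>10: swap(2,7), hi=6 ⇒ [3,8,17,21,4,2,10,14,11,16,20]
17>10: swap(2,6), hi=5 ⇒ [3,8,10,21,4,2,17,14,11,16,20]
10=10: mid=3
21>10: swap(3,5), hi=4 ⇒ [3,8,10,2,4,21,17,14,11,16,20]
2<10: swap(2,3), lo=3 mid=4 ⇒ [3,8,2,10,4,21,17,14,11,16,20]
4<10: swap(3,4), lo=4 mid=5 ⇒ [3,8,2,4,10,21,17,14,11,16,20]
done. lo=4 hi=4; arr=[3,8,2,4,10,21,17,14,11,16,20]

[3,8,2,4,10,21,17,14,11,16,20]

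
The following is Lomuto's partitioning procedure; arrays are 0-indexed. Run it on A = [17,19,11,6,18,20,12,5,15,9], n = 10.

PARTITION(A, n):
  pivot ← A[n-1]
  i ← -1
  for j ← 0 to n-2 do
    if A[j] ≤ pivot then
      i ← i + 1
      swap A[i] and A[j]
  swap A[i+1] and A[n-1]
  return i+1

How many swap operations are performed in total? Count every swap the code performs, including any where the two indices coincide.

3

pivot = A[9] = 9; i = -1
j=0: A[0]=17 > 9 → no swap
j=1: A[1]=19 > 9 → no swap
j=2: A[2]=11 > 9 → no swap
j=3: A[3]=6 ≤ 9 → i=0, swap A[0],A[3] → [6,19,11,17,18,20,12,5,15,9]
j=4: A[4]=18 > 9 → no swap
j=5: A[5]=20 > 9 → no swap
j=6: A[6]=12 > 9 → no swap
j=7: A[7]=5 ≤ 9 → i=1, swap A[1],A[7] → [6,5,11,17,18,20,12,19,15,9]
j=8: A[8]=15 > 9 → no swap
final swap A[2],A[9] → [6,5,9,17,18,20,12,19,15,11]; return 2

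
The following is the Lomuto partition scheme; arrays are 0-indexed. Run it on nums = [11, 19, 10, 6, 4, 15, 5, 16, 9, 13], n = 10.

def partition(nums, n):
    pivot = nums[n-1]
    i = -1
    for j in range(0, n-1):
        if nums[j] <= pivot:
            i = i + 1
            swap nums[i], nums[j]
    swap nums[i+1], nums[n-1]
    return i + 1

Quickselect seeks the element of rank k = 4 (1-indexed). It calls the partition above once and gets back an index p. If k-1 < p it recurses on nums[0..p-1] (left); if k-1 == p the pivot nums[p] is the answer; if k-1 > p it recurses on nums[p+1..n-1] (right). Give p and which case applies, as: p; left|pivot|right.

pivot = nums[9] = 13; i = -1
j=0: nums[0]=11 ≤ 13 → i=0, swap nums[0],nums[0] (no change) → [11, 19, 10, 6, 4, 15, 5, 16, 9, 13]
j=1: nums[1]=19 > 13 → no swap
j=2: nums[2]=10 ≤ 13 → i=1, swap nums[1],nums[2] → [11, 10, 19, 6, 4, 15, 5, 16, 9, 13]
j=3: nums[3]=6 ≤ 13 → i=2, swap nums[2],nums[3] → [11, 10, 6, 19, 4, 15, 5, 16, 9, 13]
j=4: nums[4]=4 ≤ 13 → i=3, swap nums[3],nums[4] → [11, 10, 6, 4, 19, 15, 5, 16, 9, 13]
j=5: nums[5]=15 > 13 → no swap
j=6: nums[6]=5 ≤ 13 → i=4, swap nums[4],nums[6] → [11, 10, 6, 4, 5, 15, 19, 16, 9, 13]
j=7: nums[7]=16 > 13 → no swap
j=8: nums[8]=9 ≤ 13 → i=5, swap nums[5],nums[8] → [11, 10, 6, 4, 5, 9, 19, 16, 15, 13]
final swap nums[6],nums[9] → [11, 10, 6, 4, 5, 9, 13, 16, 15, 19]; return 6
p = 6; k-1 = 3 < 6 ⇒ left

6; left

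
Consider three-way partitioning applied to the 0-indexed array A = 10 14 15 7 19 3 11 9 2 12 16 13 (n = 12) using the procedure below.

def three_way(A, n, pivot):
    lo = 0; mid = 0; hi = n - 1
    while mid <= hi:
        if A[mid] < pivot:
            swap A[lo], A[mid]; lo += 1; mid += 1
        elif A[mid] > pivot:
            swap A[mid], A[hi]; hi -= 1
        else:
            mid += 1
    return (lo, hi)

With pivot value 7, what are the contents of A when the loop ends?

pivot = 7; lo=0, mid=0, hi=11
A[mid]=10>7: swap A[0],A[11]; hi=10 → 13 14 15 7 19 3 11 9 2 12 16 10
A[mid]=13>7: swap A[0],A[10]; hi=9 → 16 14 15 7 19 3 11 9 2 12 13 10
A[mid]=16>7: swap A[0],A[9]; hi=8 → 12 14 15 7 19 3 11 9 2 16 13 10
A[mid]=12>7: swap A[0],A[8]; hi=7 → 2 14 15 7 19 3 11 9 12 16 13 10
A[mid]=2<7: swap A[0],A[0]; lo=1,mid=1 → 2 14 15 7 19 3 11 9 12 16 13 10
A[mid]=14>7: swap A[1],A[7]; hi=6 → 2 9 15 7 19 3 11 14 12 16 13 10
A[mid]=9>7: swap A[1],A[6]; hi=5 → 2 11 15 7 19 3 9 14 12 16 13 10
A[mid]=11>7: swap A[1],A[5]; hi=4 → 2 3 15 7 19 11 9 14 12 16 13 10
A[mid]=3<7: swap A[1],A[1]; lo=2,mid=2 → 2 3 15 7 19 11 9 14 12 16 13 10
A[mid]=15>7: swap A[2],A[4]; hi=3 → 2 3 19 7 15 11 9 14 12 16 13 10
A[mid]=19>7: swap A[2],A[3]; hi=2 → 2 3 7 19 15 11 9 14 12 16 13 10
A[mid]=7=7: mid=3
end: lo=2, hi=2; A = 2 3 7 19 15 11 9 14 12 16 13 10

2 3 7 19 15 11 9 14 12 16 13 10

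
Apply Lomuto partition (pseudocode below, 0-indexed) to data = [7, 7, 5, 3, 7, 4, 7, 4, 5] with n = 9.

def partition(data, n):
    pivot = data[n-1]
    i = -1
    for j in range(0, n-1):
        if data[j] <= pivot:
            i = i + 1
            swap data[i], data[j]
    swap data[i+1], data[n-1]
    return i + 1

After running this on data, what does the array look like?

pivot = data[8] = 5; i = -1
j=0: data[0]=7 > 5 → no swap
j=1: data[1]=7 > 5 → no swap
j=2: data[2]=5 ≤ 5 → i=0, swap data[0],data[2] → [5, 7, 7, 3, 7, 4, 7, 4, 5]
j=3: data[3]=3 ≤ 5 → i=1, swap data[1],data[3] → [5, 3, 7, 7, 7, 4, 7, 4, 5]
j=4: data[4]=7 > 5 → no swap
j=5: data[5]=4 ≤ 5 → i=2, swap data[2],data[5] → [5, 3, 4, 7, 7, 7, 7, 4, 5]
j=6: data[6]=7 > 5 → no swap
j=7: data[7]=4 ≤ 5 → i=3, swap data[3],data[7] → [5, 3, 4, 4, 7, 7, 7, 7, 5]
final swap data[4],data[8] → [5, 3, 4, 4, 5, 7, 7, 7, 7]; return 4

[5, 3, 4, 4, 5, 7, 7, 7, 7]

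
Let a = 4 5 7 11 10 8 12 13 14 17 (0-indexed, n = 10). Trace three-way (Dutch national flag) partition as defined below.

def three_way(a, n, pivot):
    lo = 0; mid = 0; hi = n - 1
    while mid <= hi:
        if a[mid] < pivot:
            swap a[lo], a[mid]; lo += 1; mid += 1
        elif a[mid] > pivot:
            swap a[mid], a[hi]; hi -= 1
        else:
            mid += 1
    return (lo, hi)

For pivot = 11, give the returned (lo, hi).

(5, 5)

lo=0 mid=0 hi=9
4<11: swap(0,0), lo=1 mid=1 ⇒ 4 5 7 11 10 8 12 13 14 17
5<11: swap(1,1), lo=2 mid=2 ⇒ 4 5 7 11 10 8 12 13 14 17
7<11: swap(2,2), lo=3 mid=3 ⇒ 4 5 7 11 10 8 12 13 14 17
11=11: mid=4
10<11: swap(3,4), lo=4 mid=5 ⇒ 4 5 7 10 11 8 12 13 14 17
8<11: swap(4,5), lo=5 mid=6 ⇒ 4 5 7 10 8 11 12 13 14 17
12>11: swap(6,9), hi=8 ⇒ 4 5 7 10 8 11 17 13 14 12
17>11: swap(6,8), hi=7 ⇒ 4 5 7 10 8 11 14 13 17 12
14>11: swap(6,7), hi=6 ⇒ 4 5 7 10 8 11 13 14 17 12
13>11: swap(6,6), hi=5 ⇒ 4 5 7 10 8 11 13 14 17 12
done. lo=5 hi=5; a=4 5 7 10 8 11 13 14 17 12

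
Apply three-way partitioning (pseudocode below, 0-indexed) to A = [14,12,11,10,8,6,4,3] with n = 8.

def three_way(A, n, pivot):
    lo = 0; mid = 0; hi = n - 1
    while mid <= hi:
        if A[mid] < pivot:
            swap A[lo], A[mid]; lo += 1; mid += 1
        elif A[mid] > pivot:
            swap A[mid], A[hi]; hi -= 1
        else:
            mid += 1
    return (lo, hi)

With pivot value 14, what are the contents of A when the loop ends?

lo=0 mid=0 hi=7
14=14: mid=1
12<14: swap(0,1), lo=1 mid=2 ⇒ [12,14,11,10,8,6,4,3]
11<14: swap(1,2), lo=2 mid=3 ⇒ [12,11,14,10,8,6,4,3]
10<14: swap(2,3), lo=3 mid=4 ⇒ [12,11,10,14,8,6,4,3]
8<14: swap(3,4), lo=4 mid=5 ⇒ [12,11,10,8,14,6,4,3]
6<14: swap(4,5), lo=5 mid=6 ⇒ [12,11,10,8,6,14,4,3]
4<14: swap(5,6), lo=6 mid=7 ⇒ [12,11,10,8,6,4,14,3]
3<14: swap(6,7), lo=7 mid=8 ⇒ [12,11,10,8,6,4,3,14]
done. lo=7 hi=7; A=[12,11,10,8,6,4,3,14]

[12,11,10,8,6,4,3,14]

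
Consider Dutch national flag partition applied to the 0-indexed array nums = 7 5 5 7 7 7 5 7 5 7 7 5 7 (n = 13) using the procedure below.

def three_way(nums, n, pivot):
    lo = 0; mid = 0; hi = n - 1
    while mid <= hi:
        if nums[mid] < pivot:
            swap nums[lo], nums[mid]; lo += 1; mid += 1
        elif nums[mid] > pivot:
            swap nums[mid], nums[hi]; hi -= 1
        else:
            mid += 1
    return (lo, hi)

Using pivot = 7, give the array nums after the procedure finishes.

5 5 5 5 5 7 7 7 7 7 7 7 7

lo=0 mid=0 hi=12
7=7: mid=1
5<7: swap(0,1), lo=1 mid=2 ⇒ 5 7 5 7 7 7 5 7 5 7 7 5 7
5<7: swap(1,2), lo=2 mid=3 ⇒ 5 5 7 7 7 7 5 7 5 7 7 5 7
7=7: mid=4
7=7: mid=5
7=7: mid=6
5<7: swap(2,6), lo=3 mid=7 ⇒ 5 5 5 7 7 7 7 7 5 7 7 5 7
7=7: mid=8
5<7: swap(3,8), lo=4 mid=9 ⇒ 5 5 5 5 7 7 7 7 7 7 7 5 7
7=7: mid=10
7=7: mid=11
5<7: swap(4,11), lo=5 mid=12 ⇒ 5 5 5 5 5 7 7 7 7 7 7 7 7
7=7: mid=13
done. lo=5 hi=12; nums=5 5 5 5 5 7 7 7 7 7 7 7 7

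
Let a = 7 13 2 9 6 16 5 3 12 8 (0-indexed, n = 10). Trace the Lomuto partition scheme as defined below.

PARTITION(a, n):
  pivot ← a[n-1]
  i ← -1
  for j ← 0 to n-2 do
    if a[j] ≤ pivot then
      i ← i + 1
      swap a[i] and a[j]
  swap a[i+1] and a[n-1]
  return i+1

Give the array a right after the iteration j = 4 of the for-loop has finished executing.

7 2 6 9 13 16 5 3 12 8

pivot = a[9] = 8; i = -1
j=0: a[0]=7 ≤ 8 → i=0, swap a[0],a[0] (no change) → 7 13 2 9 6 16 5 3 12 8
j=1: a[1]=13 > 8 → no swap
j=2: a[2]=2 ≤ 8 → i=1, swap a[1],a[2] → 7 2 13 9 6 16 5 3 12 8
j=3: a[3]=9 > 8 → no swap
j=4: a[4]=6 ≤ 8 → i=2, swap a[2],a[4] → 7 2 6 9 13 16 5 3 12 8
(after j=4) a = 7 2 6 9 13 16 5 3 12 8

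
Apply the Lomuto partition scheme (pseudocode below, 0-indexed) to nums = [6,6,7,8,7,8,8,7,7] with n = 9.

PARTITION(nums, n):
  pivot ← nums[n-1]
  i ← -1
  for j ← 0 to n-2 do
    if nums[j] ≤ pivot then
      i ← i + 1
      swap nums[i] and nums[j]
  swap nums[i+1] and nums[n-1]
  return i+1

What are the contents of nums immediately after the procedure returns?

[6,6,7,7,7,7,8,8,8]

pivot = nums[8] = 7; i = -1
j=0: nums[0]=6 ≤ 7 → i=0, swap nums[0],nums[0] (no change) → [6,6,7,8,7,8,8,7,7]
j=1: nums[1]=6 ≤ 7 → i=1, swap nums[1],nums[1] (no change) → [6,6,7,8,7,8,8,7,7]
j=2: nums[2]=7 ≤ 7 → i=2, swap nums[2],nums[2] (no change) → [6,6,7,8,7,8,8,7,7]
j=3: nums[3]=8 > 7 → no swap
j=4: nums[4]=7 ≤ 7 → i=3, swap nums[3],nums[4] → [6,6,7,7,8,8,8,7,7]
j=5: nums[5]=8 > 7 → no swap
j=6: nums[6]=8 > 7 → no swap
j=7: nums[7]=7 ≤ 7 → i=4, swap nums[4],nums[7] → [6,6,7,7,7,8,8,8,7]
final swap nums[5],nums[8] → [6,6,7,7,7,7,8,8,8]; return 5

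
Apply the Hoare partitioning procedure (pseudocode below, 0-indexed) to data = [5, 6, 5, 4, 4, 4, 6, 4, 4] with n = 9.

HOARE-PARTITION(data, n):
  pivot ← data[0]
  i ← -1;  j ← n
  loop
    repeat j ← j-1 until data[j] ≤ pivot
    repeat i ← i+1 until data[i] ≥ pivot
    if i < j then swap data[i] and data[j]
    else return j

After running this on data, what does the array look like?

pivot = data[0] = 5; i = -1, j = 9
j→8 (data[8]=4≤5), i→0 (data[0]=5≥5); i<j, swap → [4, 6, 5, 4, 4, 4, 6, 4, 5]
j→7 (data[7]=4≤5), i→1 (data[1]=6≥5); i<j, swap → [4, 4, 5, 4, 4, 4, 6, 6, 5]
j→5 (data[5]=4≤5), i→2 (data[2]=5≥5); i<j, swap → [4, 4, 4, 4, 4, 5, 6, 6, 5]
j→4, i→5; i≥j, return j=4. data = [4, 4, 4, 4, 4, 5, 6, 6, 5]

[4, 4, 4, 4, 4, 5, 6, 6, 5]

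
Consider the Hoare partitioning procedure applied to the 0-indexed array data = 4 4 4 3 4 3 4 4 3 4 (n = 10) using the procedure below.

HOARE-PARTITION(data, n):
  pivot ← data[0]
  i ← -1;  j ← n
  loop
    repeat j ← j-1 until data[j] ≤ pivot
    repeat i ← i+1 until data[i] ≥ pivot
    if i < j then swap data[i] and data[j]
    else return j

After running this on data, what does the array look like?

4 3 4 3 4 3 4 4 4 4

pivot = data[0] = 4; i = -1, j = 10
j→9 (data[9]=4≤4), i→0 (data[0]=4≥4); i<j, swap → 4 4 4 3 4 3 4 4 3 4
j→8 (data[8]=3≤4), i→1 (data[1]=4≥4); i<j, swap → 4 3 4 3 4 3 4 4 4 4
j→7 (data[7]=4≤4), i→2 (data[2]=4≥4); i<j, swap → 4 3 4 3 4 3 4 4 4 4
j→6 (data[6]=4≤4), i→4 (data[4]=4≥4); i<j, swap → 4 3 4 3 4 3 4 4 4 4
j→5, i→6; i≥j, return j=5. data = 4 3 4 3 4 3 4 4 4 4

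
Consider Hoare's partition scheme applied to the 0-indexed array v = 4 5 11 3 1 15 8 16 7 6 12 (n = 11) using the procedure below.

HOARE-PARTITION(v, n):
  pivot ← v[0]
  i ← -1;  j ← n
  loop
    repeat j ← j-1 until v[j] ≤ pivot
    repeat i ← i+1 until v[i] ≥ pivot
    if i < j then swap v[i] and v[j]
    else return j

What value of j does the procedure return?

pivot=4
j stops at 4 (1), i stops at 0 (4); swap ⇒ 1 5 11 3 4 15 8 16 7 6 12
j stops at 3 (3), i stops at 1 (5); swap ⇒ 1 3 11 5 4 15 8 16 7 6 12
j stops at 1, i stops at 2; i≥j ⇒ return 1. v=1 3 11 5 4 15 8 16 7 6 12

1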